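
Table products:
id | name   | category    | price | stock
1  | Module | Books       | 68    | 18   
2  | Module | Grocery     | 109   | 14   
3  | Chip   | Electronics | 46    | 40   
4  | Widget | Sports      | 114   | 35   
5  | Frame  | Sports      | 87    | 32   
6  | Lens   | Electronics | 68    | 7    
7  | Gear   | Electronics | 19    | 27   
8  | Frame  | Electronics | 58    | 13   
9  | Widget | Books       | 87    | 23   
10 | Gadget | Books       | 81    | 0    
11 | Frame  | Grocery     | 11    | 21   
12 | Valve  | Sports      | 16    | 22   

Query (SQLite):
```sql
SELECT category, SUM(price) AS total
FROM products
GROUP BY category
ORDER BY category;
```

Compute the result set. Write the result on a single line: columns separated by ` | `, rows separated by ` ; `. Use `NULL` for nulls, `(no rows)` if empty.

Books | 236 ; Electronics | 191 ; Grocery | 120 ; Sports | 217

Partition products by category; compute SUM(price) within each group.
  Books: ids {1, 9, 10} → SUM(price)=236
  Electronics: ids {3, 6, 7, 8} → SUM(price)=191
  Grocery: ids {2, 11} → SUM(price)=120
  Sports: ids {4, 5, 12} → SUM(price)=217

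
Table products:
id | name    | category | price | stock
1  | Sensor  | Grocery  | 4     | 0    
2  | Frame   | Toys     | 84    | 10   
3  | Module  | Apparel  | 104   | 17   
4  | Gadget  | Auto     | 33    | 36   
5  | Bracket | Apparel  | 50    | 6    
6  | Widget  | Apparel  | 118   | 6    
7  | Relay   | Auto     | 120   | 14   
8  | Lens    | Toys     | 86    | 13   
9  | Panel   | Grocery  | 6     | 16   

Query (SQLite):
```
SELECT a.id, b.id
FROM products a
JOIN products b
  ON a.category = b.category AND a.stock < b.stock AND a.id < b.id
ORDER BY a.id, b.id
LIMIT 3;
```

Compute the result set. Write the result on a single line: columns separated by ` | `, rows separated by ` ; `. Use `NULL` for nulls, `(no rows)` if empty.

Pairs (a,b) with same category, a.stock < b.stock, a.id < b.id.
category groups: Apparel:{3,5,6} Auto:{4,7} Grocery:{1,9} Toys:{2,8}
Ordered by (a.id, b.id); first 3.

1 | 9 ; 2 | 8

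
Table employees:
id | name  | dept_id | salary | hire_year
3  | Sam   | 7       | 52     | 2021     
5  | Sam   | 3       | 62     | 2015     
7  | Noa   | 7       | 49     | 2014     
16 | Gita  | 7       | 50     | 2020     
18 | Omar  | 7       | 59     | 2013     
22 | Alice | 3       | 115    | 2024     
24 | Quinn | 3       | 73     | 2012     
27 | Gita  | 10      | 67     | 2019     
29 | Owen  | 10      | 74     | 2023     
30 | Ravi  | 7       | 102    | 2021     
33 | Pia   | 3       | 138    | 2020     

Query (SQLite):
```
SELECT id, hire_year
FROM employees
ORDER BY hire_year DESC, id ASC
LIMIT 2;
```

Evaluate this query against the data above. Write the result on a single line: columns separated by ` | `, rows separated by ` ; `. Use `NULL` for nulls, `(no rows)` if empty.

22 | 2024 ; 29 | 2023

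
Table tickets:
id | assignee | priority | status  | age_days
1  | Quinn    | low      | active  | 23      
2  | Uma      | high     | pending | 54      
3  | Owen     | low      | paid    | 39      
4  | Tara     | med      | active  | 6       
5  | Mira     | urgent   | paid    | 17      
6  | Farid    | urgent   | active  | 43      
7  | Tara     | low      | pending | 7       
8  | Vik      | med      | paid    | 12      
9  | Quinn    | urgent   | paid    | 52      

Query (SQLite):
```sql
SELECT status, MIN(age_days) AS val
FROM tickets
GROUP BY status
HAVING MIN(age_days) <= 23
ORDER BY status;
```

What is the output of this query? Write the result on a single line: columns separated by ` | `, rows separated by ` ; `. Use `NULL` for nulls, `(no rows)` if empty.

Partition tickets by status; compute MIN(age_days) within each group.
HAVING: keep groups where MIN(age_days) <= 23.
  active: ids {1, 4, 6} → MIN(age_days)=6
  paid: ids {3, 5, 8, 9} → MIN(age_days)=12
  pending: ids {2, 7} → MIN(age_days)=7

active | 6 ; paid | 12 ; pending | 7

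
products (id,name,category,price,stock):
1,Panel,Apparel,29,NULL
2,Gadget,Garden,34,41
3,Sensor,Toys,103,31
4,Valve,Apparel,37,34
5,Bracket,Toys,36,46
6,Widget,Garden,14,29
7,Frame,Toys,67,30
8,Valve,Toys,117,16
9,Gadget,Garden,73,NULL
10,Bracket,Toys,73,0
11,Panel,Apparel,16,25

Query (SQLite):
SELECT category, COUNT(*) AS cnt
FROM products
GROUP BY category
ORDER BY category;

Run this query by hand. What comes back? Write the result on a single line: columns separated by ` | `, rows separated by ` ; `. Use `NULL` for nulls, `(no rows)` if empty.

Apparel | 3 ; Garden | 3 ; Toys | 5

Partition products by category; compute COUNT(*) within each group.
  Apparel: ids {1, 4, 11} → COUNT(*)=3
  Garden: ids {2, 6, 9} → COUNT(*)=3
  Toys: ids {3, 5, 7, 8, 10} → COUNT(*)=5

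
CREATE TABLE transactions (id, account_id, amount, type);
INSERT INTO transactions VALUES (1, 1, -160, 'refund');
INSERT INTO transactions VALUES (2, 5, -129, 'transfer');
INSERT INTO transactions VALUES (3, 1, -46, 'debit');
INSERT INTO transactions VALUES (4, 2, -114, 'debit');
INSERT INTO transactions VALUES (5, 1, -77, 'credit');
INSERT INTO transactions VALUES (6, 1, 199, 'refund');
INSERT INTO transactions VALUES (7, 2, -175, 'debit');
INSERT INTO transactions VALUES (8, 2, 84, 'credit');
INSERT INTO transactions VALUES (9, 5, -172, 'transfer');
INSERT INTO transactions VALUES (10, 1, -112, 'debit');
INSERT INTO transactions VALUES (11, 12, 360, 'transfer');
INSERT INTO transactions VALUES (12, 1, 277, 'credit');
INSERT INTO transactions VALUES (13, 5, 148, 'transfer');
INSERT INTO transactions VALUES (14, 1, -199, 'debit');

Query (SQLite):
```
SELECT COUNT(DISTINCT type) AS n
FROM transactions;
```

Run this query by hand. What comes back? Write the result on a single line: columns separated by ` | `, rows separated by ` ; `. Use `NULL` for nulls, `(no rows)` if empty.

4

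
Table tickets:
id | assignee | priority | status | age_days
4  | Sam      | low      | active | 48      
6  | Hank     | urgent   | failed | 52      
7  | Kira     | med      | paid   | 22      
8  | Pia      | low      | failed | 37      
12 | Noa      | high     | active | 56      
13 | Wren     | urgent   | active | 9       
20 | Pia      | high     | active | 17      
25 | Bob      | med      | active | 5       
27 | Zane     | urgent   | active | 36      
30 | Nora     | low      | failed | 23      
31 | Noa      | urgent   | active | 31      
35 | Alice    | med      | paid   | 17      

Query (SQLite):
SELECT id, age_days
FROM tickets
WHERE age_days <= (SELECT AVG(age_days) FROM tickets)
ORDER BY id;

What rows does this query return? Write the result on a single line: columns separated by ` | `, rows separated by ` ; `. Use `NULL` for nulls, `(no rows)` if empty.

7 | 22 ; 13 | 9 ; 20 | 17 ; 25 | 5 ; 30 | 23 ; 35 | 17

Scalar subquery: AVG(age_days) over all tickets rows = 29.416667 (≈; comparison uses full precision).
Keep rows where age_days <= that value.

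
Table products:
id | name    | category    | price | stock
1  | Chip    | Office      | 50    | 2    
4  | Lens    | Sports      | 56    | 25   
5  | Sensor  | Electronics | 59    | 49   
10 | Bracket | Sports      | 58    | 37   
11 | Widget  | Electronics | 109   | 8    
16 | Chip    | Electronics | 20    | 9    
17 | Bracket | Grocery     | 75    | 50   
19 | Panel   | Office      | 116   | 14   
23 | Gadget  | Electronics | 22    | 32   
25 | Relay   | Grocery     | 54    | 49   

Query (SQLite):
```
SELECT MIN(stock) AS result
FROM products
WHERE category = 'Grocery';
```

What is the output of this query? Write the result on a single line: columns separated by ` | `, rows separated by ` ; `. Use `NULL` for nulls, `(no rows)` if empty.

49

Rows where category='Grocery' → stock values: [50, 49].
MIN of non-NULL values = 49.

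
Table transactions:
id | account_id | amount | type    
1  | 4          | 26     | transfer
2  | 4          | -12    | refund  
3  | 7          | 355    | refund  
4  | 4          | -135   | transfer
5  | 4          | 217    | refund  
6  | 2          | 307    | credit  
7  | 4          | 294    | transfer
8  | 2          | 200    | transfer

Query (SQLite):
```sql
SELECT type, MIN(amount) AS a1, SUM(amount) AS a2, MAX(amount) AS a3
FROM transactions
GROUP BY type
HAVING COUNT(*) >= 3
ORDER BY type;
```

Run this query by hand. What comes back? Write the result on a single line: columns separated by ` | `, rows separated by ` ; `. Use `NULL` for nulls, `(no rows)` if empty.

Group transactions by type.
Per group compute: MIN(amount), SUM(amount), MAX(amount).
HAVING: drop groups with fewer than 3 rows.
  credit: ids {6} → MIN(amount)=307, SUM(amount)=307, MAX(amount)=307
  refund: ids {2, 3, 5} → MIN(amount)=-12, SUM(amount)=560, MAX(amount)=355
  transfer: ids {1, 4, 7, 8} → MIN(amount)=-135, SUM(amount)=385, MAX(amount)=294

refund | -12 | 560 | 355 ; transfer | -135 | 385 | 294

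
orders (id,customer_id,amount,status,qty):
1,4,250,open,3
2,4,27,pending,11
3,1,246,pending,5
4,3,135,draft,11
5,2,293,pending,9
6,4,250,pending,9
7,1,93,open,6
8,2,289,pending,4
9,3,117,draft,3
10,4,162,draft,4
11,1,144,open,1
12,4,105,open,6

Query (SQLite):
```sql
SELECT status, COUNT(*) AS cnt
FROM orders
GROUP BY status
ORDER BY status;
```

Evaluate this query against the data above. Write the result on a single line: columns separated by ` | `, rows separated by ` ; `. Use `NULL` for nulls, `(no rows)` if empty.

draft | 3 ; open | 4 ; pending | 5

Partition orders by status; compute COUNT(*) within each group.
  draft: ids {4, 9, 10} → COUNT(*)=3
  open: ids {1, 7, 11, 12} → COUNT(*)=4
  pending: ids {2, 3, 5, 6, 8} → COUNT(*)=5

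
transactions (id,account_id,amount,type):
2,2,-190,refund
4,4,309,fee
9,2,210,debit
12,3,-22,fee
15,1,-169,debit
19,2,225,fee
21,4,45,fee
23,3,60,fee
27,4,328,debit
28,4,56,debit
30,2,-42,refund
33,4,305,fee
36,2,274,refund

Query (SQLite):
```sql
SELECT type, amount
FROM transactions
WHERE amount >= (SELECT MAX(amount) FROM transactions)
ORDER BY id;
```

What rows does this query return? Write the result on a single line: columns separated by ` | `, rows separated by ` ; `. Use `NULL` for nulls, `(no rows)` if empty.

debit | 328

Scalar subquery: MAX(amount) over all transactions rows = 328.
Keep rows where amount >= that value.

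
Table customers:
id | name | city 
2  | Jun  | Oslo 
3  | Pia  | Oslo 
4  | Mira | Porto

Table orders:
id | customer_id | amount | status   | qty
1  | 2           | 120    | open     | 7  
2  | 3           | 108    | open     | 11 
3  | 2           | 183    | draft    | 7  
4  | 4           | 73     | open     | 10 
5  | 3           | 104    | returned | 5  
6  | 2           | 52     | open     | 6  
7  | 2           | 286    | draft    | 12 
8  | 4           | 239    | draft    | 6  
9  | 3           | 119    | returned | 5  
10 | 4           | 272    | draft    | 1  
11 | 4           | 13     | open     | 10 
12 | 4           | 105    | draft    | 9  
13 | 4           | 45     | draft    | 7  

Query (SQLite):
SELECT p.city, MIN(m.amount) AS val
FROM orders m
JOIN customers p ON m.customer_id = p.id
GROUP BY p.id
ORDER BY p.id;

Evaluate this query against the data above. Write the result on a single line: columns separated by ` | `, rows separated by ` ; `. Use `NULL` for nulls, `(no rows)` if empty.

Oslo | 52 ; Oslo | 104 ; Porto | 13

Join each orders row to its customers via customer_id.
Group joined rows by customers.id; compute MIN(m.amount) per group.
  2: ids {1, 3, 6, 7} → MIN(m.amount)=52
  3: ids {2, 5, 9} → MIN(m.amount)=104
  4: ids {4, 8, 10, 11, 12, 13} → MIN(m.amount)=13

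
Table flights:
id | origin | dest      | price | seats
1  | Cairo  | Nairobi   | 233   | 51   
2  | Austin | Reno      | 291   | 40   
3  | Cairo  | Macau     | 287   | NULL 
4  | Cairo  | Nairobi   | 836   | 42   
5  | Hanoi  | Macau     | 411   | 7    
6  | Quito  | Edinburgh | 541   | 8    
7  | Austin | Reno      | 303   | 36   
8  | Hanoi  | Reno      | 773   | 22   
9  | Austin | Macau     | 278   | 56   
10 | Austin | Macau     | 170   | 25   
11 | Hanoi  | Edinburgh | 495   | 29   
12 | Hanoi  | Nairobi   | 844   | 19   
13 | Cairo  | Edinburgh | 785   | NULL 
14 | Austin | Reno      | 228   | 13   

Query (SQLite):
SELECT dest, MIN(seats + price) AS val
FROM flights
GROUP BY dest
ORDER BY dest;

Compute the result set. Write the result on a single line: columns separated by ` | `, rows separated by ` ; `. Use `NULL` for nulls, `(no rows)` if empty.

For each row compute seats + price.
Group by dest; take MIN of the expression per group.
  Edinburgh: ids {6, 11, 13} → MIN(seats + price)=524
  Macau: ids {3, 5, 9, 10} → MIN(seats + price)=195
  Nairobi: ids {1, 4, 12} → MIN(seats + price)=284
  Reno: ids {2, 7, 8, 14} → MIN(seats + price)=241

Edinburgh | 524 ; Macau | 195 ; Nairobi | 284 ; Reno | 241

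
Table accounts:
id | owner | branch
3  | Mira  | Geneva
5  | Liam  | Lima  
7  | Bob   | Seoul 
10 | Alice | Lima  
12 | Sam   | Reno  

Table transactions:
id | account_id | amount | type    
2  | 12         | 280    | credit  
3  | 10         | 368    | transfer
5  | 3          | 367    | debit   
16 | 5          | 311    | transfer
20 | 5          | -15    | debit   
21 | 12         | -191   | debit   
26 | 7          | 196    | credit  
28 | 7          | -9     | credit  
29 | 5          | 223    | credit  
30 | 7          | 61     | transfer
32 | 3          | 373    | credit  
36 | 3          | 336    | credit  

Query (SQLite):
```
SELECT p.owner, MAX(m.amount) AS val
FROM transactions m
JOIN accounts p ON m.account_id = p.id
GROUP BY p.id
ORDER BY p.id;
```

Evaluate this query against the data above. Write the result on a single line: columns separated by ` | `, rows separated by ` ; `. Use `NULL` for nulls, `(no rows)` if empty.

Join each transactions row to its accounts via account_id.
Group joined rows by accounts.id; compute MAX(m.amount) per group.
  3: ids {5, 32, 36} → MAX(m.amount)=373
  5: ids {16, 20, 29} → MAX(m.amount)=311
  7: ids {26, 28, 30} → MAX(m.amount)=196
  10: ids {3} → MAX(m.amount)=368
  12: ids {2, 21} → MAX(m.amount)=280

Mira | 373 ; Liam | 311 ; Bob | 196 ; Alice | 368 ; Sam | 280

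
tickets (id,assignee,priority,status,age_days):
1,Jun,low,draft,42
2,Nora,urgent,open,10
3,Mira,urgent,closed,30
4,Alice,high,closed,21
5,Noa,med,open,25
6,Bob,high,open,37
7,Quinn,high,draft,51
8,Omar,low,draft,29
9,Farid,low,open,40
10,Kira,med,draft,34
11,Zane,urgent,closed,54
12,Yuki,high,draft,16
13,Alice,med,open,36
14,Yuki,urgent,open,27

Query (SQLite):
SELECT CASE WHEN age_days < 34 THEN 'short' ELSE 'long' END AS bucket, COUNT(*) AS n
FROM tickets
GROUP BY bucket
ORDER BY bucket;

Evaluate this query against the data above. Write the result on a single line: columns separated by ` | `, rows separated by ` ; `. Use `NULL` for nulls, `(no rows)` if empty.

long | 7 ; short | 7

Bucket rows by age_days < 34 → 'short' else 'long'; count each bucket.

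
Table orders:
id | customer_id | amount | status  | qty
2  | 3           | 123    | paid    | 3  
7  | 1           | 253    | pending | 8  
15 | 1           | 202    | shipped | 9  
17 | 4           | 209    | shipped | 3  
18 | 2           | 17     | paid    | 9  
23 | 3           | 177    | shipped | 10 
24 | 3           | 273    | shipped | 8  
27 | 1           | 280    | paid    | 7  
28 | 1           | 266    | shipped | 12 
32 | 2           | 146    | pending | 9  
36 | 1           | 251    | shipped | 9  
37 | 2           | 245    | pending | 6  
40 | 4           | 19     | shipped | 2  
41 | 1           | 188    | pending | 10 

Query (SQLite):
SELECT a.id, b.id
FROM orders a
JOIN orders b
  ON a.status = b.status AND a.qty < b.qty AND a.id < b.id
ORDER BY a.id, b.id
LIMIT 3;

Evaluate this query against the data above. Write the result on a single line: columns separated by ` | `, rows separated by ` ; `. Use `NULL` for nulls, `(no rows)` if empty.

Pairs (a,b) with same status, a.qty < b.qty, a.id < b.id.
status groups: paid:{2,18,27} pending:{7,32,37,41} shipped:{15,17,23,24,28,36,40}
Ordered by (a.id, b.id); first 3.

2 | 18 ; 2 | 27 ; 7 | 32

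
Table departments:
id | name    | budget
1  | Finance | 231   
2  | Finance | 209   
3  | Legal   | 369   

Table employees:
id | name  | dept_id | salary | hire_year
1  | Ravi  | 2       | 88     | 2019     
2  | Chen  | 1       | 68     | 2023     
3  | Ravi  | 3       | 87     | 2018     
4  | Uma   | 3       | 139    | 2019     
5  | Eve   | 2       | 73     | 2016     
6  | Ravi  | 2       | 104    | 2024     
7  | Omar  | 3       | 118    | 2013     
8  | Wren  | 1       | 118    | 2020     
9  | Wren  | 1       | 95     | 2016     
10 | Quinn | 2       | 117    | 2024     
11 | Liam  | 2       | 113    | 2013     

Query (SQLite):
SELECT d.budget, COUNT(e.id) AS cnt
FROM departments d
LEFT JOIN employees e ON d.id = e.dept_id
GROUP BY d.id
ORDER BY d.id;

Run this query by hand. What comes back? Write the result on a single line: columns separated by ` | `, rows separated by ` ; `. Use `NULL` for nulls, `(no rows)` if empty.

LEFT JOIN keeps every departments row; unmatched ones get NULL for employees columns.
Group by departments.id and compute COUNT(e.id). COUNT(col) of an all-NULL group is 0.
  1: ids {2, 8, 9} → COUNT(e.id)=3
  2: ids {1, 5, 6, 10, 11} → COUNT(e.id)=5
  3: ids {3, 4, 7} → COUNT(e.id)=3

231 | 3 ; 209 | 5 ; 369 | 3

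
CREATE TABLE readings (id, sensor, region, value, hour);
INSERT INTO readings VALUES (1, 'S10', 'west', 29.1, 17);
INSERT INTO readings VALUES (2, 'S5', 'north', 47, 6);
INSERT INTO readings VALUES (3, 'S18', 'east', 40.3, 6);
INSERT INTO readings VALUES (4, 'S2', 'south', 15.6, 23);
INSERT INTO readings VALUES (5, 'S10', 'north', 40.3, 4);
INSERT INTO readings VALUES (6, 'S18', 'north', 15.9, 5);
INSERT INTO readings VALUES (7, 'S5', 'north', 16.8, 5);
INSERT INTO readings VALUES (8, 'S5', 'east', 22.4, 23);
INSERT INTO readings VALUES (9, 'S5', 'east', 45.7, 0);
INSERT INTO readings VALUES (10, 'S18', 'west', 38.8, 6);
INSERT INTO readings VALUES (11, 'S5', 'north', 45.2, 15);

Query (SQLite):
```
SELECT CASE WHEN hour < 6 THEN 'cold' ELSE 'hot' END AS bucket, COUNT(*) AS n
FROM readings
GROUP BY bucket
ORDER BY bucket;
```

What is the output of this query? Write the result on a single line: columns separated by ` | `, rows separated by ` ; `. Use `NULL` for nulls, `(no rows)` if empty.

Bucket rows by hour < 6 → 'cold' else 'hot'; count each bucket.

cold | 4 ; hot | 7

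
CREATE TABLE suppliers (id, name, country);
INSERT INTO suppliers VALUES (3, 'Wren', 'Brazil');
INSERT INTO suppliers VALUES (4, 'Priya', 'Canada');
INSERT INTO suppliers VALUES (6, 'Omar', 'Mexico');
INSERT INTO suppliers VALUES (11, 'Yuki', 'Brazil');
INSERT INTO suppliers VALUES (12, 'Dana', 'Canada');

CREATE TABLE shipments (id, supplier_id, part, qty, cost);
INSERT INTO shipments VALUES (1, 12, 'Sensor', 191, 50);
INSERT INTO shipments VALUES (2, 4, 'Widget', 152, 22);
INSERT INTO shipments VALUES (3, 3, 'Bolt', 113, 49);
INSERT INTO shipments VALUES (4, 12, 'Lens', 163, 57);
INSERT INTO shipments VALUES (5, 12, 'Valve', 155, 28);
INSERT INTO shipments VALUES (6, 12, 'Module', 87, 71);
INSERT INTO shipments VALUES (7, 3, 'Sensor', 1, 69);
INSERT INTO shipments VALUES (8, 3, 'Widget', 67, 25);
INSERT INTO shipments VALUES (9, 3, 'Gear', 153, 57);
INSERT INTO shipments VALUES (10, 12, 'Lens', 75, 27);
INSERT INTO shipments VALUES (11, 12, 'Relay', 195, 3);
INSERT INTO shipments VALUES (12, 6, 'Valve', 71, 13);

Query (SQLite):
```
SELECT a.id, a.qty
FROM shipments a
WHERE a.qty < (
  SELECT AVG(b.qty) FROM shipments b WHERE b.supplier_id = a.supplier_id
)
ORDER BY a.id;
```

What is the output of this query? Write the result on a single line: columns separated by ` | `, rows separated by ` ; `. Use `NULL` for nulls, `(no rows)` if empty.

6 | 87 ; 7 | 1 ; 8 | 67 ; 10 | 75

For each shipments row a, compute AVG(qty) over rows sharing a.supplier_id.
Keep row a if a.qty < that per-group AVG.
  supplier_id=3: AVG(qty) = 83.5
  supplier_id=4: AVG(qty) = 152.0
  supplier_id=6: AVG(qty) = 71.0
  supplier_id=12: AVG(qty) = 144.333333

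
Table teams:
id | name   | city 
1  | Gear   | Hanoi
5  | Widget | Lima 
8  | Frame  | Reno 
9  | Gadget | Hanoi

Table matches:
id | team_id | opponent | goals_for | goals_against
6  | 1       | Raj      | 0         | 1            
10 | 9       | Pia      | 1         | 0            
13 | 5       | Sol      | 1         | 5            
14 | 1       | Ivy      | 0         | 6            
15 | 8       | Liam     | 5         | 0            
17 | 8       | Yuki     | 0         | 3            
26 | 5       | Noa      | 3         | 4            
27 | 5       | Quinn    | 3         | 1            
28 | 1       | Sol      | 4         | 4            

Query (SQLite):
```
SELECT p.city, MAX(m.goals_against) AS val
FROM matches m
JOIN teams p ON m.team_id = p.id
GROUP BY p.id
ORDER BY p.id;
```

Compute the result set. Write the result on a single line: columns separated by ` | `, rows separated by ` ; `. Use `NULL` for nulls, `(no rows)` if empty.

Join each matches row to its teams via team_id.
Group joined rows by teams.id; compute MAX(m.goals_against) per group.
  1: ids {6, 14, 28} → MAX(m.goals_against)=6
  5: ids {13, 26, 27} → MAX(m.goals_against)=5
  8: ids {15, 17} → MAX(m.goals_against)=3
  9: ids {10} → MAX(m.goals_against)=0

Hanoi | 6 ; Lima | 5 ; Reno | 3 ; Hanoi | 0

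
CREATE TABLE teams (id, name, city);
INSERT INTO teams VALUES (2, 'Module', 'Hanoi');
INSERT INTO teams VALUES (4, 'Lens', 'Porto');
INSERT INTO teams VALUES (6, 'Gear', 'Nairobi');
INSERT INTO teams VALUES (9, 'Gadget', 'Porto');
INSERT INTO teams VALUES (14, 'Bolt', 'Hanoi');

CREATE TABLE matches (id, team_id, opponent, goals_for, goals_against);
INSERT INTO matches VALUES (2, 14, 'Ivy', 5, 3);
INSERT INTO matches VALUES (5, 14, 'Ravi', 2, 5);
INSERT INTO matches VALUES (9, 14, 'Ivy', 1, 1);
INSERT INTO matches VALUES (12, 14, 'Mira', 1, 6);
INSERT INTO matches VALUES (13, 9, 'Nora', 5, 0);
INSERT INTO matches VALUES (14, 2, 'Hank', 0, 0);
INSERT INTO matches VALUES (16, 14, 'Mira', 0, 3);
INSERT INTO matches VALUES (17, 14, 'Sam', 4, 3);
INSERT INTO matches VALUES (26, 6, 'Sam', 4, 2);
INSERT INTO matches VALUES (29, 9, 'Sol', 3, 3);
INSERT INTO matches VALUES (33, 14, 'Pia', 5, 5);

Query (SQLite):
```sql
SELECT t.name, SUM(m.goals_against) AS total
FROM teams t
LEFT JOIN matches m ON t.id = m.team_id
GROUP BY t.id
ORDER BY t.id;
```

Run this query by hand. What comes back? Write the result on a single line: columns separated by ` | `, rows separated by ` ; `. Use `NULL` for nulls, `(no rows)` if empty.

LEFT JOIN keeps every teams row; unmatched ones get NULL for matches columns.
Group by teams.id and compute SUM(m.goals_against). SUM over an all-NULL group is NULL.
  2: ids {14} → SUM(m.goals_against)=0
  4: ids {—} → SUM(m.goals_against)=NULL
  6: ids {26} → SUM(m.goals_against)=2
  9: ids {13, 29} → SUM(m.goals_against)=3
  14: ids {2, 5, 9, 12, 16, 17, 33} → SUM(m.goals_against)=26

Module | 0 ; Lens | NULL ; Gear | 2 ; Gadget | 3 ; Bolt | 26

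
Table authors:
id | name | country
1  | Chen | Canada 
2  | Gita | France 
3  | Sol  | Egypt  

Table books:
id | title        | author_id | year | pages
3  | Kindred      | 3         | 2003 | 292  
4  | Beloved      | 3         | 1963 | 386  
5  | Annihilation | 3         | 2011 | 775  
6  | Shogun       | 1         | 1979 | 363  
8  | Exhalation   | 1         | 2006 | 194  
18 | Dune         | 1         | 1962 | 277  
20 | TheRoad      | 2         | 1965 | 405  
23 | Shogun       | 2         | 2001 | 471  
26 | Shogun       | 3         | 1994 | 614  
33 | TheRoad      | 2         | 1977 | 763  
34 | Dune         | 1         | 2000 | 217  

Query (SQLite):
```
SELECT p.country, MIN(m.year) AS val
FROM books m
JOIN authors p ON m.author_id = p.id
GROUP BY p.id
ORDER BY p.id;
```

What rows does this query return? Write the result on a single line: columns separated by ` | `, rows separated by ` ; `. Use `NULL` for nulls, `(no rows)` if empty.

Join each books row to its authors via author_id.
Group joined rows by authors.id; compute MIN(m.year) per group.
  1: ids {6, 8, 18, 34} → MIN(m.year)=1962
  2: ids {20, 23, 33} → MIN(m.year)=1965
  3: ids {3, 4, 5, 26} → MIN(m.year)=1963

Canada | 1962 ; France | 1965 ; Egypt | 1963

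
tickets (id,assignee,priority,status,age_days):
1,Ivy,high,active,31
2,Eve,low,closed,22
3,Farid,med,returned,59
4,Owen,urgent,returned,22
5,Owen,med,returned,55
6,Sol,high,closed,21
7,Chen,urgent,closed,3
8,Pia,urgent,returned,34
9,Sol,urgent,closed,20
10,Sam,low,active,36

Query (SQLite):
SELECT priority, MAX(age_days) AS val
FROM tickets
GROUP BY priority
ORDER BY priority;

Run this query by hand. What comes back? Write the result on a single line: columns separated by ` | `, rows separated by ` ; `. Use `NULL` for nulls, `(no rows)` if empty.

Partition tickets by priority; compute MAX(age_days) within each group.
  high: ids {1, 6} → MAX(age_days)=31
  low: ids {2, 10} → MAX(age_days)=36
  med: ids {3, 5} → MAX(age_days)=59
  urgent: ids {4, 7, 8, 9} → MAX(age_days)=34

high | 31 ; low | 36 ; med | 59 ; urgent | 34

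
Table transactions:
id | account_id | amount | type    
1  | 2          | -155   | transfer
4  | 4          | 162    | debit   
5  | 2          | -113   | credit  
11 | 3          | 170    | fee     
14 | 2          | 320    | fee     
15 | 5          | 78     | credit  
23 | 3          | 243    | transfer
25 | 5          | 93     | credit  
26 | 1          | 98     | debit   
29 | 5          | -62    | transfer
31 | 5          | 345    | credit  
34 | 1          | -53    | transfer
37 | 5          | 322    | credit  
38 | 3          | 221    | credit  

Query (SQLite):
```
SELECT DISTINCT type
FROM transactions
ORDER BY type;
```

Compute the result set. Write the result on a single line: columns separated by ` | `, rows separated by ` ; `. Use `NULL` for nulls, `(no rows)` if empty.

Collect distinct type values from transactions.

credit ; debit ; fee ; transfer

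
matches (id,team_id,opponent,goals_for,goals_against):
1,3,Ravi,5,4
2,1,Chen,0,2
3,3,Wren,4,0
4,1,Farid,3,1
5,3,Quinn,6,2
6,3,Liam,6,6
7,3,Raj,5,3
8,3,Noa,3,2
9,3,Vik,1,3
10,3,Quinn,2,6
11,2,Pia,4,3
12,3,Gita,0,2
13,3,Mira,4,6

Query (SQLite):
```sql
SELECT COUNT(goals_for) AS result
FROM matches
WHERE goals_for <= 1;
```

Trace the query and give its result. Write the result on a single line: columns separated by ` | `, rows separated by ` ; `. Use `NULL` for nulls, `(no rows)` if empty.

Rows where goals_for <= 1 → goals_for values: [0, 1, 0].
COUNT(goals_for) counts non-NULL values → 3.

3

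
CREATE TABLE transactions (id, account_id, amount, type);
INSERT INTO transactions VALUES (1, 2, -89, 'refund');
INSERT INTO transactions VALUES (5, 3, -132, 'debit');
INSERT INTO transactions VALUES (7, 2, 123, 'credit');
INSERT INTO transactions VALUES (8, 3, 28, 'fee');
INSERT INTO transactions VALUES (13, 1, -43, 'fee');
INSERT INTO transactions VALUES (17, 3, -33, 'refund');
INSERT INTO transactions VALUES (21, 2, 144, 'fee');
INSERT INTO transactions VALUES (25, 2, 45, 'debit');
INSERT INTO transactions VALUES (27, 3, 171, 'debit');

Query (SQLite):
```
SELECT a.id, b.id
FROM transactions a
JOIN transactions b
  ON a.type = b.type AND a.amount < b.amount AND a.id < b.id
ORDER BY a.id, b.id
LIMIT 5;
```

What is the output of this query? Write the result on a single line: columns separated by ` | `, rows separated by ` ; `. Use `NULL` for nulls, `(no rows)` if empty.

Pairs (a,b) with same type, a.amount < b.amount, a.id < b.id.
type groups: credit:{7} debit:{5,25,27} fee:{8,13,21} refund:{1,17}
Ordered by (a.id, b.id); first 5.

1 | 17 ; 5 | 25 ; 5 | 27 ; 8 | 21 ; 13 | 21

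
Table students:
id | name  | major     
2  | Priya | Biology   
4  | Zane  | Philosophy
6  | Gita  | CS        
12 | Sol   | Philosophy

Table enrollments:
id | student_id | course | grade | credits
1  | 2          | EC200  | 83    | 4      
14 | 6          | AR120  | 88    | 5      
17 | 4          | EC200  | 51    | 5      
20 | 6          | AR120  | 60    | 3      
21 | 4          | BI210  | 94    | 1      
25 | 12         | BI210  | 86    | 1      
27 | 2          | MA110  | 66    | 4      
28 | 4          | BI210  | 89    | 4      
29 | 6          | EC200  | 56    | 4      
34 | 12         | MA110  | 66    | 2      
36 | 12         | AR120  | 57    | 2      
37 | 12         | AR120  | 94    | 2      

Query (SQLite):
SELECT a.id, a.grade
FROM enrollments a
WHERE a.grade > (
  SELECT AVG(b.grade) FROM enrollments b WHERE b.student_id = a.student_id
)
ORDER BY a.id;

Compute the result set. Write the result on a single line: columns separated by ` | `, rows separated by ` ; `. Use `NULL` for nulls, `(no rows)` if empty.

1 | 83 ; 14 | 88 ; 21 | 94 ; 25 | 86 ; 28 | 89 ; 37 | 94

For each enrollments row a, compute AVG(grade) over rows sharing a.student_id.
Keep row a if a.grade > that per-group AVG.
  student_id=2: AVG(grade) = 74.5
  student_id=4: AVG(grade) = 78.0
  student_id=6: AVG(grade) = 68.0
  student_id=12: AVG(grade) = 75.75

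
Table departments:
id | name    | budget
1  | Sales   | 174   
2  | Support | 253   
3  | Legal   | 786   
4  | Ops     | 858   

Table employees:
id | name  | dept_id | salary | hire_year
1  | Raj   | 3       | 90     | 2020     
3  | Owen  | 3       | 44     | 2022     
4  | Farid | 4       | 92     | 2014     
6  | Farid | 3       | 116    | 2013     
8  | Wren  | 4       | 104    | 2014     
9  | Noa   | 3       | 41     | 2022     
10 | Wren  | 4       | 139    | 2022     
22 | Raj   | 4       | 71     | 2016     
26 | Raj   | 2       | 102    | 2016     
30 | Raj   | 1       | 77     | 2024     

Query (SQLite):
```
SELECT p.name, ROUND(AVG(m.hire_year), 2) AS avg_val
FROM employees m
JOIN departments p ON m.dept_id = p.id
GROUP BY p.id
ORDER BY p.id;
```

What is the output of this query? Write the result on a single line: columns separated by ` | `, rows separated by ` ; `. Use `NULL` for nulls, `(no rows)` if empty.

Join each employees row to its departments via dept_id.
Group joined rows by departments.id; compute ROUND(AVG(m.hire_year), 2) per group.
  1: ids {30} → ROUND(AVG(m.hire_year), 2)=2024
  2: ids {26} → ROUND(AVG(m.hire_year), 2)=2016
  3: ids {1, 3, 6, 9} → ROUND(AVG(m.hire_year), 2)=2019.25
  4: ids {4, 8, 10, 22} → ROUND(AVG(m.hire_year), 2)=2016.5

Sales | 2024 ; Support | 2016 ; Legal | 2019.25 ; Ops | 2016.5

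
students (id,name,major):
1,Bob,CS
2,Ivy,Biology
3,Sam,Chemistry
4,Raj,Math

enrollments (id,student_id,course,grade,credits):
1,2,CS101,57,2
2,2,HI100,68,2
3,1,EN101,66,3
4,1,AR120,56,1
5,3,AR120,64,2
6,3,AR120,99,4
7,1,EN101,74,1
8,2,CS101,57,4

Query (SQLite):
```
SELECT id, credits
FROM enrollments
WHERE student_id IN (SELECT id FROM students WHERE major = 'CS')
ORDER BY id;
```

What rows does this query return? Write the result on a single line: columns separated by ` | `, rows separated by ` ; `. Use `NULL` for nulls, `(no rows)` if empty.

Inner query: students.id where major = 'CS'.
Outer: keep enrollments rows whose student_id is in that set.
Inner query → {1}

3 | 3 ; 4 | 1 ; 7 | 1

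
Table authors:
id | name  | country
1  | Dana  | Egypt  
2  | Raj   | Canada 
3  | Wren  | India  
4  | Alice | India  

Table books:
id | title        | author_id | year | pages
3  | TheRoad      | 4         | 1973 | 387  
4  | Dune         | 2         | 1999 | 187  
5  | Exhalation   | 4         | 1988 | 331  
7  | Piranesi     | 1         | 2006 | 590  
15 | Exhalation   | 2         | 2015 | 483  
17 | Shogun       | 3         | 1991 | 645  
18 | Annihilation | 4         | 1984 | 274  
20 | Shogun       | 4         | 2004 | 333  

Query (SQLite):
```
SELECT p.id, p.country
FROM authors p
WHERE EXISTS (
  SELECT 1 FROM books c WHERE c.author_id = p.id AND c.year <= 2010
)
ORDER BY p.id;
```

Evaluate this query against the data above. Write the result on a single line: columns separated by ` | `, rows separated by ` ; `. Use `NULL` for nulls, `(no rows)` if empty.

1 | Egypt ; 2 | Canada ; 3 | India ; 4 | India

For each authors row, check whether any books with matching author_id has year <= 2010.
Keep rows where that is true.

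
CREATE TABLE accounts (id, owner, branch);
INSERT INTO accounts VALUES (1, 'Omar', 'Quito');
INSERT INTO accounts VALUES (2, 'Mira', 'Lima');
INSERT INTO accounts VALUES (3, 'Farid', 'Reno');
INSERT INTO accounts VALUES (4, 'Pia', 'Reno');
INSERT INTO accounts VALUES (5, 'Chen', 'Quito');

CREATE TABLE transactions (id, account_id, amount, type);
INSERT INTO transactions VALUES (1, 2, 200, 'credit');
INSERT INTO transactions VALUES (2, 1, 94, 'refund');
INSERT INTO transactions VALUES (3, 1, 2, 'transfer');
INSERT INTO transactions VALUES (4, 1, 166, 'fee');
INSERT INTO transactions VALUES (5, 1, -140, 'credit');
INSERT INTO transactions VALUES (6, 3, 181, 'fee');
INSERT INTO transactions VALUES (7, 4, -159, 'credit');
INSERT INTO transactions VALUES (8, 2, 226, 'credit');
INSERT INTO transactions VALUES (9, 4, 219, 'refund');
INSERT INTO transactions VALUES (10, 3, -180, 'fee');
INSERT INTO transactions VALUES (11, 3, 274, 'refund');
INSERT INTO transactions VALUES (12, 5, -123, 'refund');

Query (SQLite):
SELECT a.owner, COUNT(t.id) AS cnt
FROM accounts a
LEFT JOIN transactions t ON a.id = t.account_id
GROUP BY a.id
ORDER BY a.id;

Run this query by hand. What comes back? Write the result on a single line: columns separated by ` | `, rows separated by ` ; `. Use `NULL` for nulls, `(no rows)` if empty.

Omar | 4 ; Mira | 2 ; Farid | 3 ; Pia | 2 ; Chen | 1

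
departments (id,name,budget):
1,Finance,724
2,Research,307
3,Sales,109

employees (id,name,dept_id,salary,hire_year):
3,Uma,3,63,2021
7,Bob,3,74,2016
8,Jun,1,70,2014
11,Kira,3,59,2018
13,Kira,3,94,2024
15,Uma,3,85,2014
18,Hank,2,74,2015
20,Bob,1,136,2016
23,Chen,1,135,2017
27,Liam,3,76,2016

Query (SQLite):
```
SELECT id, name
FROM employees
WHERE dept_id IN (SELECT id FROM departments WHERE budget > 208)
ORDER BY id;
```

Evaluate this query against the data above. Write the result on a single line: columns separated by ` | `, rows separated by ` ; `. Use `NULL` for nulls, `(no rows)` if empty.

Inner query: departments.id where budget > 208.
Outer: keep employees rows whose dept_id is in that set.
Inner query → {1, 2}

8 | Jun ; 18 | Hank ; 20 | Bob ; 23 | Chen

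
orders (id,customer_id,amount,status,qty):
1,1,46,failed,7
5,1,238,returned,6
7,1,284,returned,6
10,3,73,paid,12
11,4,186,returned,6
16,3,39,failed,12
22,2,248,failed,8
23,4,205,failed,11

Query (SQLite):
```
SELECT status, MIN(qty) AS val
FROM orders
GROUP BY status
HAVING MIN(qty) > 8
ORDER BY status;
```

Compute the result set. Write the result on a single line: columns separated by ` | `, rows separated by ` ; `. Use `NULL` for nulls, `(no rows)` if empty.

paid | 12

Partition orders by status; compute MIN(qty) within each group.
HAVING: keep groups where MIN(qty) > 8.
  failed: ids {1, 16, 22, 23} → MIN(qty)=7
  paid: ids {10} → MIN(qty)=12
  returned: ids {5, 7, 11} → MIN(qty)=6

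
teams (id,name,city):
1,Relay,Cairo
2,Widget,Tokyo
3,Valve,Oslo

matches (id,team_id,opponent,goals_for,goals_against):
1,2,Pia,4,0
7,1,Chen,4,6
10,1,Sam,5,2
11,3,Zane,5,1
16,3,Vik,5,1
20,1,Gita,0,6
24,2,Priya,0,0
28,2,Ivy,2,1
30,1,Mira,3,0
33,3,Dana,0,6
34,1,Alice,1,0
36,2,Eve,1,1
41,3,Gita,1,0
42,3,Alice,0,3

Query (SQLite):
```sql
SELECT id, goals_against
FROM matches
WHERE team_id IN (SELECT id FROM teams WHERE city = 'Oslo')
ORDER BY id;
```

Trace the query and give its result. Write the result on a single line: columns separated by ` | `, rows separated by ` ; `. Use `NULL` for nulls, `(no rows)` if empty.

Inner query: teams.id where city = 'Oslo'.
Outer: keep matches rows whose team_id is in that set.
Inner query → {3}

11 | 1 ; 16 | 1 ; 33 | 6 ; 41 | 0 ; 42 | 3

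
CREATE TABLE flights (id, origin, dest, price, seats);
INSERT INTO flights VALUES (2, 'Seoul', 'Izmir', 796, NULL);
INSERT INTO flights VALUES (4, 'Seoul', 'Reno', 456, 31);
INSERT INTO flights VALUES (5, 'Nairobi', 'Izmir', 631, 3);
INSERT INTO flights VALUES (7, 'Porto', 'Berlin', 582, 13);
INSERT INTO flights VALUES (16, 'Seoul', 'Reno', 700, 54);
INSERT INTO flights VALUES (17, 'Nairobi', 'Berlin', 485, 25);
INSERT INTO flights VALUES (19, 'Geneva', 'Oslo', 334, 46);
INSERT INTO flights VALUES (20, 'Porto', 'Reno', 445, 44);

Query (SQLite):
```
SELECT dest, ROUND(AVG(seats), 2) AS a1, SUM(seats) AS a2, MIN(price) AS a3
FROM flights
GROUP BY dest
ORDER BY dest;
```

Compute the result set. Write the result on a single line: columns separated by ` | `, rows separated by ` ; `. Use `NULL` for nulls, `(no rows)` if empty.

Berlin | 19 | 38 | 485 ; Izmir | 3 | 3 | 631 ; Oslo | 46 | 46 | 334 ; Reno | 43 | 129 | 445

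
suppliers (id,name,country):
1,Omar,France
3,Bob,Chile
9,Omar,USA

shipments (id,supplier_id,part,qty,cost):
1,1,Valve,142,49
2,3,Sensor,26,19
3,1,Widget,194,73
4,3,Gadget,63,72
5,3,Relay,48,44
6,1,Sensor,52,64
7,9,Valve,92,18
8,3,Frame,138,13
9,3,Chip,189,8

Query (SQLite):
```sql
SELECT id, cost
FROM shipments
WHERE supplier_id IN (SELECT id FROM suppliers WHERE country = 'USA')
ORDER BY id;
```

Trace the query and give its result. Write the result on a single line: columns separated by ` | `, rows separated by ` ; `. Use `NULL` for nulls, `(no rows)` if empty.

Inner query: suppliers.id where country = 'USA'.
Outer: keep shipments rows whose supplier_id is in that set.
Inner query → {9}

7 | 18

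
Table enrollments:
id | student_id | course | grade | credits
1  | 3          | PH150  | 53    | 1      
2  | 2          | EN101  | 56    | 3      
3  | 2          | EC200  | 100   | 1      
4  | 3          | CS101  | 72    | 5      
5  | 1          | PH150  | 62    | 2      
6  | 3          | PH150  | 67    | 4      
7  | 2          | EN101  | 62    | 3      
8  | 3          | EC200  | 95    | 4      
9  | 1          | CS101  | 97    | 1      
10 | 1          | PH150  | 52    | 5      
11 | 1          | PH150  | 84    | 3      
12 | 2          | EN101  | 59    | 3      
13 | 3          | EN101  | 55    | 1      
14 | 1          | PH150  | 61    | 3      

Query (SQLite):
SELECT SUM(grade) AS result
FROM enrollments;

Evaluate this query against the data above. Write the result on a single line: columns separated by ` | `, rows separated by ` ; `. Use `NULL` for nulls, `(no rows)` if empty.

975

All grade values: [53, 56, 100, 72, 62, 67, 62, 95, 97, 52, 84, 59, 55, 61].
SUM of non-NULL values = 975.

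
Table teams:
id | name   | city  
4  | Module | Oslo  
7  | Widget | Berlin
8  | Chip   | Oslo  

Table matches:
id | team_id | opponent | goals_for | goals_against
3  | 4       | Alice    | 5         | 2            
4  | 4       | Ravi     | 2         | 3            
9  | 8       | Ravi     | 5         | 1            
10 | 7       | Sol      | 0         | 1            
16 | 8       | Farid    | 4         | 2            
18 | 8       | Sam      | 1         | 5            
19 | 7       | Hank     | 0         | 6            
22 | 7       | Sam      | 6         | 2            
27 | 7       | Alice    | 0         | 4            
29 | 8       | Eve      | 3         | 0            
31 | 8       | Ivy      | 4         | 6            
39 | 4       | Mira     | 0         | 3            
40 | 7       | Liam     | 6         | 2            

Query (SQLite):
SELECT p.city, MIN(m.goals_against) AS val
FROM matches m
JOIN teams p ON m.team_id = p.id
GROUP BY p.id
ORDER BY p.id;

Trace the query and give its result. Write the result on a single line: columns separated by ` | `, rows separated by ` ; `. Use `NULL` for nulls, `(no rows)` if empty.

Oslo | 2 ; Berlin | 1 ; Oslo | 0

Join each matches row to its teams via team_id.
Group joined rows by teams.id; compute MIN(m.goals_against) per group.
  4: ids {3, 4, 39} → MIN(m.goals_against)=2
  7: ids {10, 19, 22, 27, 40} → MIN(m.goals_against)=1
  8: ids {9, 16, 18, 29, 31} → MIN(m.goals_against)=0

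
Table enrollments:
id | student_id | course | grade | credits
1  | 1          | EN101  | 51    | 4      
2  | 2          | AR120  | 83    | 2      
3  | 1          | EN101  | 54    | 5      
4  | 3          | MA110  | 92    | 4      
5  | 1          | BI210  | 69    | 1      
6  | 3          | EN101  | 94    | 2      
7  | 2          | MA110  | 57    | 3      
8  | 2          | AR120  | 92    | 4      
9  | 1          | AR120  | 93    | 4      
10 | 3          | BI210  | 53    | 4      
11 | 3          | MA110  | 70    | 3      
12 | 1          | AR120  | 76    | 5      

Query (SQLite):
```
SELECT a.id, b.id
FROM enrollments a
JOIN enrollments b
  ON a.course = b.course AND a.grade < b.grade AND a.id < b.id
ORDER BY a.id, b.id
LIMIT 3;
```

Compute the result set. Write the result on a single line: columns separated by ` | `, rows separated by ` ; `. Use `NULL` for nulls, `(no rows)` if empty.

Pairs (a,b) with same course, a.grade < b.grade, a.id < b.id.
course groups: AR120:{2,8,9,12} BI210:{5,10} EN101:{1,3,6} MA110:{4,7,11}
Ordered by (a.id, b.id); first 3.

1 | 3 ; 1 | 6 ; 2 | 8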